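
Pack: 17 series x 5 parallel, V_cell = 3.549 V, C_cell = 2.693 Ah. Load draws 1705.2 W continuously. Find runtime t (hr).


Step 1: E_pack = Ns * V_cell * Np * C_cell = 17 * 3.549 * 5 * 2.693 = 812.38 Wh
Step 2: t = E_pack / P = 812.38 / 1705.2 = 0.4764 hr

0.4764 hr


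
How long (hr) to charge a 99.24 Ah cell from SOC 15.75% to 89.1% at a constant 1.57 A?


delta_Ah = 99.24 * (89.1 - 15.75) / 100 = 72.793 Ah
t = delta_Ah / I = 72.793 / 1.57 = 46.36 hr

46.36 hr


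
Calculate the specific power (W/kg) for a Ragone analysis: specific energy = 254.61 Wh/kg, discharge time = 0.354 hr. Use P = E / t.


P_specific = E / t = 254.61 / 0.354 = 719.2 W/kg

719.2 W/kg


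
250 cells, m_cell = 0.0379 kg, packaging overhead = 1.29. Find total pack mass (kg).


Cell mass sum = 250 * 0.0379 = 9.475 kg
With overhead 1.29: m_pack = 9.475 * 1.29 = 12.22 kg

12.22 kg


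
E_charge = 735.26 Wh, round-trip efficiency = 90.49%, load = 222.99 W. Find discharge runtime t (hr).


Step 1: E_discharge = eta/100 * E_charge = 90.49/100 * 735.26 = 665.34 Wh
Step 2: t = E_discharge / P = 665.34 / 222.99 = 2.984 hr

2.984 hr


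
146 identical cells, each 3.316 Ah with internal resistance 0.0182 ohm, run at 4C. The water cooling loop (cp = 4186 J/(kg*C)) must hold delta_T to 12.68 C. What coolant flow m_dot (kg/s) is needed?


Step 1: I = 4 * 3.316 = 13.264 A
Step 2: Q_cell = I^2 * R = 13.264^2 * 0.0182 = 3.202 W
Step 3: Q_total = 146 * 3.202 = 467.49 W
Step 4: m_dot = Q_total / (cp * dT) = 467.49 / (4186 * 12.68) = 0.008808 kg/s

0.008808 kg/s


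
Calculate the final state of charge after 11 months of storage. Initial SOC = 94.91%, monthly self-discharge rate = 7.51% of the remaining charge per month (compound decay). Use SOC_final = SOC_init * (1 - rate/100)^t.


Monthly retention factor = 1 - 7.51/100 = 0.9249
Over 11 months: factor^11 = 0.42368
SOC_final = 94.91 * 0.42368 = 40.21%

40.21%


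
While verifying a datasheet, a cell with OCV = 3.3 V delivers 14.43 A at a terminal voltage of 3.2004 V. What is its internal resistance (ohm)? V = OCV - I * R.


R = (OCV - V) / I = (3.3 - 3.2004) / 14.43 = 0.006902 ohm

0.006902 ohm


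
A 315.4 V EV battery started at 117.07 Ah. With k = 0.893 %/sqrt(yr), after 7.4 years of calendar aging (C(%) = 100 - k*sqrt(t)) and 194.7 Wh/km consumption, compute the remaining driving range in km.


Step 1: capacity retention = 100 - 0.893 * sqrt(7.4) = 100 - 0.893 * 2.7203 = 97.571%
Step 2: C_now = 117.07 * 97.571/100 = 114.23 Ah
Step 3: E_pack = V * C_now = 315.4 * 114.23 = 36028 Wh
Step 4: range = E_pack / consumption = 36028 / 194.7 = 185.0 km

185.0 km


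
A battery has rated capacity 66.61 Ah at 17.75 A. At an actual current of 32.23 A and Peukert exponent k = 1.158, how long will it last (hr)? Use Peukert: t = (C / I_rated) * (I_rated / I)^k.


t_rated = C / I_rated = 66.61 / 17.75 = 3.7527 hr
(I_rated/I)^k = (0.55073)^1.158 = 0.5012
t = t_rated * (I_rated/I)^k = 3.7527 * 0.5012 = 1.881 hr

1.881 hr


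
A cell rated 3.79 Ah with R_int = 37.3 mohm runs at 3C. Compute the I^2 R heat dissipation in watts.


Convert: R = 37.3 mohm = 0.0373 ohm
Step 1: I = C_rate * capacity = 3 * 3.79 = 11.37 A
Step 2: Q = I^2 * R = 11.37^2 * 0.0373 = 129.28 * 0.0373 = 4.822 W

4.822 W


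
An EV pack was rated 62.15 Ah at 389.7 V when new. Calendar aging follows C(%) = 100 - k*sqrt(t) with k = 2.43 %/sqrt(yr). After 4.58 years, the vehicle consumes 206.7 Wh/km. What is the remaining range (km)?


Step 1: capacity retention = 100 - 2.43 * sqrt(4.58) = 100 - 2.43 * 2.1401 = 94.8%
Step 2: C_now = 62.15 * 94.8/100 = 58.918 Ah
Step 3: E_pack = V * C_now = 389.7 * 58.918 = 22960 Wh
Step 4: range = E_pack / consumption = 22960 / 206.7 = 111.1 km

111.1 km


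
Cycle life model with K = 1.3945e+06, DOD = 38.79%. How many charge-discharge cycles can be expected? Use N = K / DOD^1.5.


DOD^1.5 = 241.59
N = K / DOD^1.5 = 1.3945e+06 / 241.59 = 5772

5772 cycles


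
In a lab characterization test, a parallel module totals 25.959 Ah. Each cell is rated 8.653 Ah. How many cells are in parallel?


n = C_total / C_cell = 25.959 / 8.653 = 3

3


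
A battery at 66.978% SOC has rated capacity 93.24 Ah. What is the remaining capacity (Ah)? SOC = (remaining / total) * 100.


remaining = SOC / 100 * total = 66.978 / 100 * 93.24 = 62.45 Ah

62.45 Ah


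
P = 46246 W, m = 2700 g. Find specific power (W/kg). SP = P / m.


Convert: m = 2700 g = 2.7 kg
SP = P / m = 46246 / 2.7 = 17130 W/kg

17130 W/kg


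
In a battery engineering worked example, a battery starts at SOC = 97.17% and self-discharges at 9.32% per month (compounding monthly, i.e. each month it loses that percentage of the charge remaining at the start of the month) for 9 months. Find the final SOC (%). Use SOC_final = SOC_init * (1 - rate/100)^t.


Monthly retention factor = 1 - 9.32/100 = 0.9068
Over 9 months: factor^9 = 0.41458
SOC_final = 97.17 * 0.41458 = 40.28%

40.28%


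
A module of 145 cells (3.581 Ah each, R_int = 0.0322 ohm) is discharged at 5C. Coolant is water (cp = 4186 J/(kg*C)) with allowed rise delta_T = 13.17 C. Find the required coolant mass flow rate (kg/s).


Step 1: I = 5 * 3.581 = 17.905 A
Step 2: Q_cell = I^2 * R = 17.905^2 * 0.0322 = 10.323 W
Step 3: Q_total = 145 * 10.323 = 1496.8 W
Step 4: m_dot = Q_total / (cp * dT) = 1496.8 / (4186 * 13.17) = 0.02715 kg/s

0.02715 kg/s


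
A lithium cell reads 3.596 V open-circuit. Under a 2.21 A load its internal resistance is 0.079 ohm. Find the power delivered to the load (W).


Step 1: V_terminal = OCV - I*R = 3.596 - 2.21 * 0.079 = 3.4214 V
Step 2: P_out = V_terminal * I = 3.4214 * 2.21 = 7.561 W

7.561 W


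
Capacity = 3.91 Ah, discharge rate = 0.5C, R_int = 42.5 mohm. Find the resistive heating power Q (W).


Convert: R = 42.5 mohm = 0.0425 ohm
Step 1: I = C_rate * capacity = 0.5 * 3.91 = 1.955 A
Step 2: Q = I^2 * R = 1.955^2 * 0.0425 = 3.822 * 0.0425 = 0.1624 W

0.1624 W


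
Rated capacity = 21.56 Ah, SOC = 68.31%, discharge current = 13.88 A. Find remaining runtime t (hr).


Step 1: remaining = SOC/100 * C_total = 68.31/100 * 21.56 = 14.728 Ah
Step 2: t = remaining / I = 14.728 / 13.88 = 1.061 hr

1.061 hr


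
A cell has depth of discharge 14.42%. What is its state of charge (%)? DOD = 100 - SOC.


SOC = 100 - DOD = 100 - 14.42 = 85.58%

85.58%


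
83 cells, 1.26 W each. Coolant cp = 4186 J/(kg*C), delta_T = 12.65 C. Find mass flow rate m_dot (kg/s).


Step 1: Total heat Q = 83 * 1.26 W = 104.58 W
Step 2: denom = cp * dT = 4186 * 12.65 = 52953
Step 3: m_dot = 104.58 / 52953 = 0.001975 kg/s

0.001975 kg/s


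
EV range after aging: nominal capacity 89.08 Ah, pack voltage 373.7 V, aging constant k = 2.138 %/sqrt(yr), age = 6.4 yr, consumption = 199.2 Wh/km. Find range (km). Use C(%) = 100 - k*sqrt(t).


Step 1: capacity retention = 100 - 2.138 * sqrt(6.4) = 100 - 2.138 * 2.5298 = 94.591%
Step 2: C_now = 89.08 * 94.591/100 = 84.262 Ah
Step 3: E_pack = V * C_now = 373.7 * 84.262 = 31489 Wh
Step 4: range = E_pack / consumption = 31489 / 199.2 = 158.1 km

158.1 km


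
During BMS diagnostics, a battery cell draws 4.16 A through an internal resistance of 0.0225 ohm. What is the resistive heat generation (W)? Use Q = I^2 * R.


I^2 = 17.306
Q = 17.306 * 0.0225 = 0.3894 W

0.3894 W


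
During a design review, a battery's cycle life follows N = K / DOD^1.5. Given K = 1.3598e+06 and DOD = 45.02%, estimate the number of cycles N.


DOD^1.5 = 302.07
N = K / DOD^1.5 = 1.3598e+06 / 302.07 = 4502

4502 cycles


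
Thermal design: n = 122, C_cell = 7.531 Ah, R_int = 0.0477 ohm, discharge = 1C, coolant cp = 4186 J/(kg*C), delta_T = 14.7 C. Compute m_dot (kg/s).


Step 1: I = 1 * 7.531 = 7.531 A
Step 2: Q_cell = I^2 * R = 7.531^2 * 0.0477 = 2.7054 W
Step 3: Q_total = 122 * 2.7054 = 330.06 W
Step 4: m_dot = Q_total / (cp * dT) = 330.06 / (4186 * 14.7) = 0.005364 kg/s

0.005364 kg/s


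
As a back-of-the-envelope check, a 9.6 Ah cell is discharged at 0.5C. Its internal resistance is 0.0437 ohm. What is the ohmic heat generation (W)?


Step 1: I = C_rate * capacity = 0.5 * 9.6 = 4.8 A
Step 2: Q = I^2 * R = 4.8^2 * 0.0437 = 23.04 * 0.0437 = 1.007 W

1.007 W


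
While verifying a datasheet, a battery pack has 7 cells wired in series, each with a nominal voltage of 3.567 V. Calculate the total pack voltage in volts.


V_pack = n * V_cell = 7 * 3.567 = 24.969 V

24.969 V


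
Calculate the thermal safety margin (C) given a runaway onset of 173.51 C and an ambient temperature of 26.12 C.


Safety margin = 173.51 C - 26.12 C = 147.39 C

147.39 C


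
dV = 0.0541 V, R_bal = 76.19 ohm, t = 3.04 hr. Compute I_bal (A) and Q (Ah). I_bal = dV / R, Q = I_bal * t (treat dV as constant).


First, Ohm's law: I_bal = 0.0541 V / 76.19 ohm = 7.1007e-04 A
Then Q = I * t = 7.1007e-04 A * 3.04 hr = 0.002159 Ah

I=7.1007e-04 A, Q=0.002159 Ah


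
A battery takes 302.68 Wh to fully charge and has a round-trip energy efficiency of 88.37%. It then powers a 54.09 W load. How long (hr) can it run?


Step 1: E_discharge = eta/100 * E_charge = 88.37/100 * 302.68 = 267.48 Wh
Step 2: t = E_discharge / P = 267.48 / 54.09 = 4.945 hr

4.945 hr


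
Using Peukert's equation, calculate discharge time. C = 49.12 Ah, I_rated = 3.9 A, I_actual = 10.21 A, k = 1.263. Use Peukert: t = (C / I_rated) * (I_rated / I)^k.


t_rated = C / I_rated = 49.12 / 3.9 = 12.595 hr
(I_rated/I)^k = (0.38198)^1.263 = 0.29656
t = t_rated * (I_rated/I)^k = 12.595 * 0.29656 = 3.735 hr

3.735 hr


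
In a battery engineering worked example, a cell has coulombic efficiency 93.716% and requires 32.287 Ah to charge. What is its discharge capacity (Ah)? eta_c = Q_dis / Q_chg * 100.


Q_dis = eta/100 * Q_chg = 93.716/100 * 32.287 = 30.26 Ah

30.26 Ah


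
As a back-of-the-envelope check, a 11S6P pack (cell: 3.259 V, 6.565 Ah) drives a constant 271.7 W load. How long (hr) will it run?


Step 1: E_pack = Ns * V_cell * Np * C_cell = 11 * 3.259 * 6 * 6.565 = 1412.1 Wh
Step 2: t = E_pack / P = 1412.1 / 271.7 = 5.197 hr

5.197 hr


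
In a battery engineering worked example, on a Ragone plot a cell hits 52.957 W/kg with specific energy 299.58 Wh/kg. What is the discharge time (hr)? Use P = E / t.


t = E / P = 299.58 / 52.957 = 5.657 hr

5.657 hr


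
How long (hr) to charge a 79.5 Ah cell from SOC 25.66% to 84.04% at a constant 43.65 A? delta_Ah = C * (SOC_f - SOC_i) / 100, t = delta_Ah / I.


Step 1: dSOC = 84.04% - 25.66% = 58.38%
Step 2: delta_Ah = 79.5 * 58.38 / 100 = 46.412 Ah
Step 3: t = 46.412 / 43.65 = 1.063 hr

1.063 hr


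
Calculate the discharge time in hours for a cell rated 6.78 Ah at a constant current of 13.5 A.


Runtime = 6.78 Ah / 13.5 A = 0.5022 hr

0.5022 hr


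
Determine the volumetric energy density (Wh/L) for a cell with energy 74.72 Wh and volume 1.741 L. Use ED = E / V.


Volumetric ED = 74.72 Wh / 1.741 L = 42.92 Wh/L

42.92 Wh/L


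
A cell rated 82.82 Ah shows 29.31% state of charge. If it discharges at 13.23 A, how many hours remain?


Step 1: remaining = SOC/100 * C_total = 29.31/100 * 82.82 = 24.275 Ah
Step 2: t = remaining / I = 24.275 / 13.23 = 1.835 hr

1.835 hr


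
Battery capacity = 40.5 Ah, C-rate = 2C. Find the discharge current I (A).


At 2C: I = 2 * 40.5 Ah = 81 A

81 A


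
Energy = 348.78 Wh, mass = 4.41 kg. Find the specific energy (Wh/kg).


Specific energy = 348.78 Wh / 4.41 kg = 79.09 Wh/kg

79.09 Wh/kg


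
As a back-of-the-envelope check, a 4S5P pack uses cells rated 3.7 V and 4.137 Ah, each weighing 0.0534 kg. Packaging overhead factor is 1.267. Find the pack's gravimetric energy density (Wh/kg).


Step 1: V_pack = 4 * 3.7 = 14.8 V
Step 2: C_pack = 5 * 4.137 = 20.685 Ah
Step 3: E_pack = V_pack * C_pack = 14.8 * 20.685 = 306.14 Wh
Step 4: m_pack = 4 * 5 * 0.0534 * 1.267 = 1.3532 kg
Step 5: ED = E_pack / m_pack = 306.14 / 1.3532 = 226.2 Wh/kg

226.2 Wh/kg


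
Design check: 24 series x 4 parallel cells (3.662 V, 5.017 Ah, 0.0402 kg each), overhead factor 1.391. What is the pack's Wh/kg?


Step 1: V_pack = 24 * 3.662 = 87.888 V
Step 2: C_pack = 4 * 5.017 = 20.068 Ah
Step 3: E_pack = V_pack * C_pack = 87.888 * 20.068 = 1763.7 Wh
Step 4: m_pack = 24 * 4 * 0.0402 * 1.391 = 5.3681 kg
Step 5: ED = E_pack / m_pack = 1763.7 / 5.3681 = 328.6 Wh/kg

328.6 Wh/kg


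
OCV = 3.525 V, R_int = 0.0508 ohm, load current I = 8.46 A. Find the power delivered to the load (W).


Step 1: V_terminal = OCV - I*R = 3.525 - 8.46 * 0.0508 = 3.0952 V
Step 2: P_out = V_terminal * I = 3.0952 * 8.46 = 26.19 W

26.19 W


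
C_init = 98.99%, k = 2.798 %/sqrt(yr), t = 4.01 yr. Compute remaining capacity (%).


Step 1: sqrt(4.01 yr) = 2.0025
Step 2: drop = 2.798 * 2.0025 = 5.603
Step 3: C_final = 98.99 - 5.603 = 93.39%

93.39%


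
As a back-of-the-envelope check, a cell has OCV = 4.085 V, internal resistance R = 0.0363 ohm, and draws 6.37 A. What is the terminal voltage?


IR drop = 6.37 * 0.0363 = 0.23123 V
V = 4.085 - 0.23123 = 3.854 V

3.854 V


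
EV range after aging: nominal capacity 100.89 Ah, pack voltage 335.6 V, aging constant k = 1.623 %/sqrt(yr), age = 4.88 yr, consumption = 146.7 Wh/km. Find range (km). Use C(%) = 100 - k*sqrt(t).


Step 1: capacity retention = 100 - 1.623 * sqrt(4.88) = 100 - 1.623 * 2.2091 = 96.415%
Step 2: C_now = 100.89 * 96.415/100 = 97.273 Ah
Step 3: E_pack = V * C_now = 335.6 * 97.273 = 32645 Wh
Step 4: range = E_pack / consumption = 32645 / 146.7 = 222.5 km

222.5 km


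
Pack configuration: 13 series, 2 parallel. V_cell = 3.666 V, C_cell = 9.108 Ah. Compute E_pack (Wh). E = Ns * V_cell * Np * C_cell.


V_pack = 13 * 3.666 = 47.658 V
C_pack = 2 * 9.108 = 18.216 Ah
E = V_pack * C_pack = 47.658 * 18.216 = 868.1 Wh

868.1 Wh


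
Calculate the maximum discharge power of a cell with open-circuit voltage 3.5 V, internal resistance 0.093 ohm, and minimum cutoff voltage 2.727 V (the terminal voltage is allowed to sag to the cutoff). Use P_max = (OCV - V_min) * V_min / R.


dV = OCV - V_min = 0.773 V (so I_max = dV / R)
P_max = dV * V_min / R = 0.773 * 2.727 / 0.093 = 22.67 W

22.67 W


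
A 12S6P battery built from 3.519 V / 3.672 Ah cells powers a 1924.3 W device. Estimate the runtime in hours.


Step 1: E_pack = Ns * V_cell * Np * C_cell = 12 * 3.519 * 6 * 3.672 = 930.37 Wh
Step 2: t = E_pack / P = 930.37 / 1924.3 = 0.4835 hr

0.4835 hr


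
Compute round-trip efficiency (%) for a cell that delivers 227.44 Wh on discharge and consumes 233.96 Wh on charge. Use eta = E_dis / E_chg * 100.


eta_e = E_dis / E_chg * 100 = 227.44 / 233.96 * 100 = 97.21%

97.21%


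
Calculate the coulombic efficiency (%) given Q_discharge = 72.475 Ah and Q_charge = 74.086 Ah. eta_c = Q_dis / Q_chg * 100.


eta_c = Q_dis / Q_chg * 100 = 72.475 / 74.086 * 100 = 97.83%

97.83%


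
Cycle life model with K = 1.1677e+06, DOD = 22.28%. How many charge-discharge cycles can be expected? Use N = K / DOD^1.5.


DOD^1.5 = 105.17
N = K / DOD^1.5 = 1.1677e+06 / 105.17 = 11100

11100 cycles


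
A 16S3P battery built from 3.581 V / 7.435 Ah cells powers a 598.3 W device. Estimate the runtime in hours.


Step 1: E_pack = Ns * V_cell * Np * C_cell = 16 * 3.581 * 3 * 7.435 = 1278 Wh
Step 2: t = E_pack / P = 1278 / 598.3 = 2.136 hr

2.136 hr


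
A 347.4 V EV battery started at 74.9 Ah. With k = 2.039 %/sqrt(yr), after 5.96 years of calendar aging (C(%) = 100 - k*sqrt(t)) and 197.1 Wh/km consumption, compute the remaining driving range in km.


Step 1: capacity retention = 100 - 2.039 * sqrt(5.96) = 100 - 2.039 * 2.4413 = 95.022%
Step 2: C_now = 74.9 * 95.022/100 = 71.171 Ah
Step 3: E_pack = V * C_now = 347.4 * 71.171 = 24725 Wh
Step 4: range = E_pack / consumption = 24725 / 197.1 = 125.4 km

125.4 km


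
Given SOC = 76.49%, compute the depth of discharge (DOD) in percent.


DOD = 100 - SOC = 100 - 76.49 = 23.51%

23.51%


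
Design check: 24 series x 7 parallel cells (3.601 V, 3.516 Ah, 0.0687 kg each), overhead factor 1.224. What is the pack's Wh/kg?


Step 1: V_pack = 24 * 3.601 = 86.424 V
Step 2: C_pack = 7 * 3.516 = 24.612 Ah
Step 3: E_pack = V_pack * C_pack = 86.424 * 24.612 = 2127.1 Wh
Step 4: m_pack = 24 * 7 * 0.0687 * 1.224 = 14.127 kg
Step 5: ED = E_pack / m_pack = 2127.1 / 14.127 = 150.6 Wh/kg

150.6 Wh/kg


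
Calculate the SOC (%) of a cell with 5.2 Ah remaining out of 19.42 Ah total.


SOC% = 5.2 / 19.42 * 100 = 26.78%

26.78%


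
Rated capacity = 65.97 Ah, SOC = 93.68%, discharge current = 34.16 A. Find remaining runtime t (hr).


Step 1: remaining = SOC/100 * C_total = 93.68/100 * 65.97 = 61.801 Ah
Step 2: t = remaining / I = 61.801 / 34.16 = 1.809 hr

1.809 hr


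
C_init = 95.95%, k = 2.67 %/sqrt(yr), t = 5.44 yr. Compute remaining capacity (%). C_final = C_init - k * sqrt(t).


Step 1: sqrt(5.44 yr) = 2.3324
Step 2: drop = 2.67 * 2.3324 = 6.2275
Step 3: C_final = 95.95 - 6.2275 = 89.72%

89.72%


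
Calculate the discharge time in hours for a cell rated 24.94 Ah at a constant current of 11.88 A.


t = capacity / current = 24.94 / 11.88 = 2.099 hr

2.099 hr


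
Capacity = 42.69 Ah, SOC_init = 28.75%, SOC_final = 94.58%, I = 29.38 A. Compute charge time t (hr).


Step 1: dSOC = 94.58% - 28.75% = 65.83%
Step 2: delta_Ah = 42.69 * 65.83 / 100 = 28.103 Ah
Step 3: t = 28.103 / 29.38 = 0.9565 hr

0.9565 hr


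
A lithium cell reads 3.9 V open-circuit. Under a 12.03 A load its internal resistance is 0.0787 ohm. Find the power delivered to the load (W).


Step 1: V_terminal = OCV - I*R = 3.9 - 12.03 * 0.0787 = 2.9532 V
Step 2: P_out = V_terminal * I = 2.9532 * 12.03 = 35.53 W

35.53 W


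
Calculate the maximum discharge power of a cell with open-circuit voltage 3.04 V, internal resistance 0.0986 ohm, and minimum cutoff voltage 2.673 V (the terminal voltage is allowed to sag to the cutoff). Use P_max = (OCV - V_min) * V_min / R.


P_max = (OCV - V_min) * V_min / R = (3.04 - 2.673) * 2.673 / 0.0986 = 0.367 * 2.673 / 0.0986 = 9.949 W

9.949 W


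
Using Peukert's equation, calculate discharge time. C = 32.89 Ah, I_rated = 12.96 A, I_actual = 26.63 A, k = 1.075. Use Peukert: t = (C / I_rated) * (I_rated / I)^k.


Step 1: t_rated = C / I_rated = 32.89 / 12.96 = 2.5378 hr
Step 2: ratio = 12.96 / 26.63 = 0.48667
Step 3: ratio^k = 0.48667^1.075 = 0.46108
Step 4: t = t_rated * ratio^k = 2.5378 * 0.46108 = 1.170 hr

1.170 hr


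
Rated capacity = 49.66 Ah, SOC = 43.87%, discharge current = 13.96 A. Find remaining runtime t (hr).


Step 1: remaining = SOC/100 * C_total = 43.87/100 * 49.66 = 21.786 Ah
Step 2: t = remaining / I = 21.786 / 13.96 = 1.561 hr

1.561 hr


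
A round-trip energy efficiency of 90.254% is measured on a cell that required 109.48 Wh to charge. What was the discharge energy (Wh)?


E_dis = eta/100 * E_chg = 90.254/100 * 109.48 = 98.81 Wh

98.81 Wh


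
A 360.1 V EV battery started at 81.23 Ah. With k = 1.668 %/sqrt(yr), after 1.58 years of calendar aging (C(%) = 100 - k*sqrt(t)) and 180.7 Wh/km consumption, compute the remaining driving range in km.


Step 1: capacity retention = 100 - 1.668 * sqrt(1.58) = 100 - 1.668 * 1.257 = 97.903%
Step 2: C_now = 81.23 * 97.903/100 = 79.527 Ah
Step 3: E_pack = V * C_now = 360.1 * 79.527 = 28638 Wh
Step 4: range = E_pack / consumption = 28638 / 180.7 = 158.5 km

158.5 km


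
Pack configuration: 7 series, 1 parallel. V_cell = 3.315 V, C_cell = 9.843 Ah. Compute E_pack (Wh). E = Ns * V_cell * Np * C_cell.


E = Ns * Vcell * Np * Ccell = 7 * 3.315 * 1 * 9.843 = 228.4 Wh

228.4 Wh


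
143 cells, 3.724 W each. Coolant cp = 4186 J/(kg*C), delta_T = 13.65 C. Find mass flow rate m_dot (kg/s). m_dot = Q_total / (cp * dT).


Q_total = 143 * 3.724 = 532.53 W
m_dot = Q_total / (cp * dT) = 532.53 / (4186 * 13.65) = 0.009320 kg/s

0.009320 kg/s


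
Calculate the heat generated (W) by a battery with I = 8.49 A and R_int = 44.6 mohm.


Convert: R = 44.6 mohm = 0.0446 ohm
Q = I^2 * R = 8.49^2 * 0.0446 = 3.215 W

3.215 W


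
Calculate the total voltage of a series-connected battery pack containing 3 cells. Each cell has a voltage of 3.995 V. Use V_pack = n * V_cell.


Series voltages add: 3 * 3.995 V = 11.985 V

11.985 V


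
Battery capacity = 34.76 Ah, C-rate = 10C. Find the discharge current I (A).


I = C_rate * capacity = 10 * 34.76 = 347.6 A

347.6 A


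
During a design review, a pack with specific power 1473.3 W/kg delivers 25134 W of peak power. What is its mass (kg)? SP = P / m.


m = P / SP = 25134 / 1473.3 = 17.06 kg

17.06 kg


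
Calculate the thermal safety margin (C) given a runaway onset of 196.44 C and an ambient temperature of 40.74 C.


margin = T_onset - T_ambient = 196.44 - 40.74 = 155.7 C

155.7 C


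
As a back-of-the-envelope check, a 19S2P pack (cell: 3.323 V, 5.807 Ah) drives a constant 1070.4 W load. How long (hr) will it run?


Step 1: E_pack = Ns * V_cell * Np * C_cell = 19 * 3.323 * 2 * 5.807 = 733.27 Wh
Step 2: t = E_pack / P = 733.27 / 1070.4 = 0.6850 hr

0.6850 hr


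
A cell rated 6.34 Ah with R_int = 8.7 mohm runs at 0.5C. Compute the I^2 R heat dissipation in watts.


Convert: R = 8.7 mohm = 0.0087 ohm
Step 1: I = C_rate * capacity = 0.5 * 6.34 = 3.17 A
Step 2: Q = I^2 * R = 3.17^2 * 0.0087 = 10.049 * 0.0087 = 0.08743 W

0.08743 W


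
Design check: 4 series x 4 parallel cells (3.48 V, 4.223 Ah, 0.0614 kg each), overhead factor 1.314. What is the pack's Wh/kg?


Step 1: V_pack = 4 * 3.48 = 13.92 V
Step 2: C_pack = 4 * 4.223 = 16.892 Ah
Step 3: E_pack = V_pack * C_pack = 13.92 * 16.892 = 235.14 Wh
Step 4: m_pack = 4 * 4 * 0.0614 * 1.314 = 1.2909 kg
Step 5: ED = E_pack / m_pack = 235.14 / 1.2909 = 182.2 Wh/kg

182.2 Wh/kg


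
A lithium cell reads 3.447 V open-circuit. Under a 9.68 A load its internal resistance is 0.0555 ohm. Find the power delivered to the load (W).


Step 1: V_terminal = OCV - I*R = 3.447 - 9.68 * 0.0555 = 2.9098 V
Step 2: P_out = V_terminal * I = 2.9098 * 9.68 = 28.17 W

28.17 W


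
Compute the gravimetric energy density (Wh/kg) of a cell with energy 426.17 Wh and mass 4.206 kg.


Specific energy = 426.17 Wh / 4.206 kg = 101.3 Wh/kg

101.3 Wh/kg


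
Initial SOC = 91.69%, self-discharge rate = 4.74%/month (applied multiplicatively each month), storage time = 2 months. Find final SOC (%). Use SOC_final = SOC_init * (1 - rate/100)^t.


decay = (1 - 4.74/100)^2 = 0.90745
SOC_final = 91.69 * 0.90745 = 83.20%

83.20%


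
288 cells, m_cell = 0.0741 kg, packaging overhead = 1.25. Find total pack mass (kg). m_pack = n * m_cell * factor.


m_pack = n * m_cell * overhead = 288 * 0.0741 * 1.25 = 26.68 kg

26.68 kg


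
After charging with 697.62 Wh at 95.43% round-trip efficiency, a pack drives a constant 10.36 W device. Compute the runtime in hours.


Step 1: E_discharge = eta/100 * E_charge = 95.43/100 * 697.62 = 665.74 Wh
Step 2: t = E_discharge / P = 665.74 / 10.36 = 64.26 hr

64.26 hr


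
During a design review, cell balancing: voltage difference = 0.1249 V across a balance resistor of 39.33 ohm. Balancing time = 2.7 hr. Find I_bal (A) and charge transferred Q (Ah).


I_bal = dV / R = 0.1249 / 39.33 = 0.0031757 A
Q = I_bal * t = 0.0031757 * 2.7 = 0.008574 Ah

I=0.0031757 A, Q=0.008574 Ah


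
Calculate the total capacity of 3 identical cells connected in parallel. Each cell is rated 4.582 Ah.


Parallel capacities add: 3 * 4.582 Ah = 13.746 Ah

13.746 Ah


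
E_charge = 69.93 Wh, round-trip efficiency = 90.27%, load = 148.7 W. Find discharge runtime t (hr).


Step 1: E_discharge = eta/100 * E_charge = 90.27/100 * 69.93 = 63.126 Wh
Step 2: t = E_discharge / P = 63.126 / 148.7 = 0.4245 hr

0.4245 hr


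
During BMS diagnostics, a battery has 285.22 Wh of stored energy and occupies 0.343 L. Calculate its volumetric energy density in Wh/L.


ED = E / V = 285.22 / 0.343 = 831.5 Wh/L

831.5 Wh/L


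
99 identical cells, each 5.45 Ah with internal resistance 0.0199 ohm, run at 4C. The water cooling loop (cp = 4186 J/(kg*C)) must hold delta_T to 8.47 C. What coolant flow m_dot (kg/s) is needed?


Step 1: I = 4 * 5.45 = 21.8 A
Step 2: Q_cell = I^2 * R = 21.8^2 * 0.0199 = 9.4573 W
Step 3: Q_total = 99 * 9.4573 = 936.27 W
Step 4: m_dot = Q_total / (cp * dT) = 936.27 / (4186 * 8.47) = 0.02641 kg/s

0.02641 kg/s


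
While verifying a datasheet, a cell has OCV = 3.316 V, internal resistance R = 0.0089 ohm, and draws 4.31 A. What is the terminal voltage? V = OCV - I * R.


IR drop = 4.31 * 0.0089 = 0.038359 V
V = 3.316 - 0.038359 = 3.278 V

3.278 V


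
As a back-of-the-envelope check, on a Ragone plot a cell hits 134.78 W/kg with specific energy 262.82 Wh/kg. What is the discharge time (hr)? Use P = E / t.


t = E / P = 262.82 / 134.78 = 1.950 hr

1.950 hr


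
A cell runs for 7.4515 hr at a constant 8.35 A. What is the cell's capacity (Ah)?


C = I * t = 8.35 * 7.4515 = 62.22 Ah

62.22 Ah


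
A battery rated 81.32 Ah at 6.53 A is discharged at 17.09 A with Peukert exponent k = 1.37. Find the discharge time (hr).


Step 1: t_rated = C / I_rated = 81.32 / 6.53 = 12.453 hr
Step 2: ratio = 6.53 / 17.09 = 0.38209
Step 3: ratio^k = 0.38209^1.37 = 0.26765
Step 4: t = t_rated * ratio^k = 12.453 * 0.26765 = 3.333 hr

3.333 hr


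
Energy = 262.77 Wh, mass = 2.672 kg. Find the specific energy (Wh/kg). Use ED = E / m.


Specific energy = 262.77 Wh / 2.672 kg = 98.34 Wh/kg

98.34 Wh/kg


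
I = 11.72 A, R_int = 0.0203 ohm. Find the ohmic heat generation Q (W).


Q = I^2 * R = 11.72^2 * 0.0203 = 2.788 W

2.788 W


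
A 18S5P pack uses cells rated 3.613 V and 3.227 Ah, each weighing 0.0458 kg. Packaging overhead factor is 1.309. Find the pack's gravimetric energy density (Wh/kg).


Step 1: V_pack = 18 * 3.613 = 65.034 V
Step 2: C_pack = 5 * 3.227 = 16.135 Ah
Step 3: E_pack = V_pack * C_pack = 65.034 * 16.135 = 1049.3 Wh
Step 4: m_pack = 18 * 5 * 0.0458 * 1.309 = 5.3957 kg
Step 5: ED = E_pack / m_pack = 1049.3 / 5.3957 = 194.5 Wh/kg

194.5 Wh/kg


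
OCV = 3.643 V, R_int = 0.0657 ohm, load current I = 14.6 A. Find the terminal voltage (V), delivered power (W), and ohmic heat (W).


Step 1: V_terminal = OCV - I*R = 3.643 - 14.6 * 0.0657 = 2.6838 V
Step 2: P_out = V_terminal * I = 2.6838 * 14.6 = 39.18 W
Step 3: Q = I^2 * R = 14.6^2 * 0.0657 = 14.00 W

V=2.6838 V, P=39.18 W, Q=14.00 W


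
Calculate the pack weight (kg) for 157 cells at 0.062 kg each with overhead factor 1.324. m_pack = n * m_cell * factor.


Cell mass sum = 157 * 0.062 = 9.734 kg
With overhead 1.324: m_pack = 9.734 * 1.324 = 12.89 kg

12.89 kg


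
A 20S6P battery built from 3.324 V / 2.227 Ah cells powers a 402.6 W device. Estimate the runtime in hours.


Step 1: E_pack = Ns * V_cell * Np * C_cell = 20 * 3.324 * 6 * 2.227 = 888.31 Wh
Step 2: t = E_pack / P = 888.31 / 402.6 = 2.206 hr

2.206 hr


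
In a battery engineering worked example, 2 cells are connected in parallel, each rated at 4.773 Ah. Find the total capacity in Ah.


C_total = 2 * 4.773 = 9.546 Ah

9.546 Ah


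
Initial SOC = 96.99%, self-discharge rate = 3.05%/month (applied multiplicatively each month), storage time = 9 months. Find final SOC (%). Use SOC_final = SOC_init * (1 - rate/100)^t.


decay = (1 - 3.05/100)^9 = 0.75671
SOC_final = 96.99 * 0.75671 = 73.39%

73.39%


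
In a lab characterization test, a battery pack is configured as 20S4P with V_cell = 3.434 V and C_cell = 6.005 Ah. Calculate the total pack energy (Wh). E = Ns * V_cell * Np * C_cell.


E = Ns * Vcell * Np * Ccell = 20 * 3.434 * 4 * 6.005 = 1650 Wh

1650 Wh


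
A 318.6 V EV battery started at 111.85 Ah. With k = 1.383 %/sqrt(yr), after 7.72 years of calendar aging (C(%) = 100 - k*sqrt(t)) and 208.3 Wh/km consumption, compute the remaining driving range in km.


Step 1: capacity retention = 100 - 1.383 * sqrt(7.72) = 100 - 1.383 * 2.7785 = 96.157%
Step 2: C_now = 111.85 * 96.157/100 = 107.55 Ah
Step 3: E_pack = V * C_now = 318.6 * 107.55 = 34265 Wh
Step 4: range = E_pack / consumption = 34265 / 208.3 = 164.5 km

164.5 km


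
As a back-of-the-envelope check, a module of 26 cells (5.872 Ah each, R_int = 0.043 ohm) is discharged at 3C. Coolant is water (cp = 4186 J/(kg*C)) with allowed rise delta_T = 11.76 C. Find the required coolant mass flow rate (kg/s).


Step 1: I = 3 * 5.872 = 17.616 A
Step 2: Q_cell = I^2 * R = 17.616^2 * 0.043 = 13.344 W
Step 3: Q_total = 26 * 13.344 = 346.94 W
Step 4: m_dot = Q_total / (cp * dT) = 346.94 / (4186 * 11.76) = 0.007048 kg/s

0.007048 kg/s


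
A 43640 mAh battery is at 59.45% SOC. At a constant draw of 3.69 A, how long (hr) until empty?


Convert: C_total = 43640 mAh = 43.64 Ah
Step 1: remaining = SOC/100 * C_total = 59.45/100 * 43.64 = 25.944 Ah
Step 2: t = remaining / I = 25.944 / 3.69 = 7.031 hr

7.031 hr


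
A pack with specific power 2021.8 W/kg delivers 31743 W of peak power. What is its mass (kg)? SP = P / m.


m = P / SP = 31743 / 2021.8 = 15.70 kg

15.70 kg


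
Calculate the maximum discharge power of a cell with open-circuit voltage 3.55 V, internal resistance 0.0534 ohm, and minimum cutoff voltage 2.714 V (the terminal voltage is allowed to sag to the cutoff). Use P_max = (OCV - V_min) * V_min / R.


P_max = (OCV - V_min) * V_min / R = (3.55 - 2.714) * 2.714 / 0.0534 = 0.836 * 2.714 / 0.0534 = 42.49 W

42.49 W


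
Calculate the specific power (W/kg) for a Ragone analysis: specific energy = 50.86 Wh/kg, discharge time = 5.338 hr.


Specific power = 50.86 Wh/kg / 5.338 hr = 9.528 W/kg

9.528 W/kg


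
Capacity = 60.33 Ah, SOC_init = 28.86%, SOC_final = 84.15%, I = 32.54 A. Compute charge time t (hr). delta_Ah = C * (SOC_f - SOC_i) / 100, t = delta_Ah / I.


delta_Ah = 60.33 * (84.15 - 28.86) / 100 = 33.356 Ah
t = delta_Ah / I = 33.356 / 32.54 = 1.025 hr

1.025 hr


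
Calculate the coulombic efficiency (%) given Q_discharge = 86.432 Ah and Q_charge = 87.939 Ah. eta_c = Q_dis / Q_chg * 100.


Coulombic efficiency = 86.432/87.939 * 100% = 98.29%

98.29%


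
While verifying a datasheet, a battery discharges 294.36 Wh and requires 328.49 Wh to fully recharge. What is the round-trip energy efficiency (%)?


eta_e = E_dis / E_chg * 100 = 294.36 / 328.49 * 100 = 89.61%

89.61%


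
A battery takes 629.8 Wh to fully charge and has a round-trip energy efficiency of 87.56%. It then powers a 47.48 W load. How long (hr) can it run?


Step 1: E_discharge = eta/100 * E_charge = 87.56/100 * 629.8 = 551.45 Wh
Step 2: t = E_discharge / P = 551.45 / 47.48 = 11.61 hr

11.61 hr


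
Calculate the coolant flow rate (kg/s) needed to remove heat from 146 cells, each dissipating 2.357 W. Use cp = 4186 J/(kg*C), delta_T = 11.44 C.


Q_total = 146 * 2.357 = 344.12 W
m_dot = Q_total / (cp * dT) = 344.12 / (4186 * 11.44) = 0.007186 kg/s

0.007186 kg/s


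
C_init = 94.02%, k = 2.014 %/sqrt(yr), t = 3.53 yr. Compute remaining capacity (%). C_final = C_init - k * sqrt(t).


Step 1: sqrt(3.53 yr) = 1.8788
Step 2: drop = 2.014 * 1.8788 = 3.7839
Step 3: C_final = 94.02 - 3.7839 = 90.24%

90.24%


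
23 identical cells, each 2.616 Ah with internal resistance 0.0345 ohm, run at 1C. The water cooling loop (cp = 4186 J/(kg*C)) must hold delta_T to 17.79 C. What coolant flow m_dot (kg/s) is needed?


Step 1: I = 1 * 2.616 = 2.616 A
Step 2: Q_cell = I^2 * R = 2.616^2 * 0.0345 = 0.2361 W
Step 3: Q_total = 23 * 0.2361 = 5.4303 W
Step 4: m_dot = Q_total / (cp * dT) = 5.4303 / (4186 * 17.79) = 7.292e-05 kg/s

7.292e-05 kg/s


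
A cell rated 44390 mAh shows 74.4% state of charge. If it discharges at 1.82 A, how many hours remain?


Convert: C_total = 44390 mAh = 44.39 Ah
Step 1: remaining = SOC/100 * C_total = 74.4/100 * 44.39 = 33.026 Ah
Step 2: t = remaining / I = 33.026 / 1.82 = 18.15 hr

18.15 hr


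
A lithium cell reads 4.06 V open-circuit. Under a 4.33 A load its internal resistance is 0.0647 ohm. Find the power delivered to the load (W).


Step 1: V_terminal = OCV - I*R = 4.06 - 4.33 * 0.0647 = 3.7798 V
Step 2: P_out = V_terminal * I = 3.7798 * 4.33 = 16.37 W

16.37 W


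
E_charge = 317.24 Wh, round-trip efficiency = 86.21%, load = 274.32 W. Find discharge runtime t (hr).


Step 1: E_discharge = eta/100 * E_charge = 86.21/100 * 317.24 = 273.49 Wh
Step 2: t = E_discharge / P = 273.49 / 274.32 = 0.9970 hr

0.9970 hr


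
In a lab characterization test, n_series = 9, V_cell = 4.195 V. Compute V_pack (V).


With 9 cells in series at 4.195 V each, V_pack = 37.755 V

37.755 V


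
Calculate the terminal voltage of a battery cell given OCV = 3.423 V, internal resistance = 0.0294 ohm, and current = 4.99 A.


V = OCV - I*R = 3.423 - 4.99 * 0.0294 = 3.276 V

3.276 V


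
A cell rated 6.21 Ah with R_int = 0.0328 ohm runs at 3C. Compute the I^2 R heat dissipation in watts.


Step 1: I = C_rate * capacity = 3 * 6.21 = 18.63 A
Step 2: Q = I^2 * R = 18.63^2 * 0.0328 = 347.08 * 0.0328 = 11.38 W

11.38 W


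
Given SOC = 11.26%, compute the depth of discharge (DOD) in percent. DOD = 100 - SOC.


Complement of SOC: DOD = 100% - 11.26% = 88.74%

88.74%


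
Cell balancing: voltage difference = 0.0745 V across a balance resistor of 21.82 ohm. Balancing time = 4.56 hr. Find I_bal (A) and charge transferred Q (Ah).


First, Ohm's law: I_bal = 0.0745 V / 21.82 ohm = 0.0034143 A
Then Q = I * t = 0.0034143 A * 4.56 hr = 0.01557 Ah

I=0.0034143 A, Q=0.01557 Ah


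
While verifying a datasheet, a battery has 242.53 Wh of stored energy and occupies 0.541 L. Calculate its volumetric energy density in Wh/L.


Volumetric ED = 242.53 Wh / 0.541 L = 448.3 Wh/L

448.3 Wh/L


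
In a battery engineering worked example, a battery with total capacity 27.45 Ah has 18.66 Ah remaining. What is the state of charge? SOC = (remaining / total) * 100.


SOC% = 18.66 / 27.45 * 100 = 67.98%

67.98%


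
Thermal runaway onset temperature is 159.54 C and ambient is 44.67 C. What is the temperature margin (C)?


margin = T_onset - T_ambient = 159.54 - 44.67 = 114.87 C

114.87 C


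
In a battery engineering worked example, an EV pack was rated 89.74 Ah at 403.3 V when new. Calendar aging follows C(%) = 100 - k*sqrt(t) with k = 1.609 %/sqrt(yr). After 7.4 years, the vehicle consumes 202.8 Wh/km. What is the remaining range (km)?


Step 1: capacity retention = 100 - 1.609 * sqrt(7.4) = 100 - 1.609 * 2.7203 = 95.623%
Step 2: C_now = 89.74 * 95.623/100 = 85.812 Ah
Step 3: E_pack = V * C_now = 403.3 * 85.812 = 34608 Wh
Step 4: range = E_pack / consumption = 34608 / 202.8 = 170.7 km

170.7 km


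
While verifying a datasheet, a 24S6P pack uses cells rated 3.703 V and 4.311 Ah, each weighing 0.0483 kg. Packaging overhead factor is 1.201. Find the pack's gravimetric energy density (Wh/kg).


Step 1: V_pack = 24 * 3.703 = 88.872 V
Step 2: C_pack = 6 * 4.311 = 25.866 Ah
Step 3: E_pack = V_pack * C_pack = 88.872 * 25.866 = 2298.8 Wh
Step 4: m_pack = 24 * 6 * 0.0483 * 1.201 = 8.3532 kg
Step 5: ED = E_pack / m_pack = 2298.8 / 8.3532 = 275.2 Wh/kg

275.2 Wh/kg


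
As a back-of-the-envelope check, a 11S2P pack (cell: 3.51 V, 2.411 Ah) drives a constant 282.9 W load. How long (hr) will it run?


Step 1: E_pack = Ns * V_cell * Np * C_cell = 11 * 3.51 * 2 * 2.411 = 186.18 Wh
Step 2: t = E_pack / P = 186.18 / 282.9 = 0.6581 hr

0.6581 hr


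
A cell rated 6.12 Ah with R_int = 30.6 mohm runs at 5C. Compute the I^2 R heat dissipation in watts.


Convert: R = 30.6 mohm = 0.0306 ohm
Step 1: I = C_rate * capacity = 5 * 6.12 = 30.6 A
Step 2: Q = I^2 * R = 30.6^2 * 0.0306 = 936.36 * 0.0306 = 28.65 W

28.65 W


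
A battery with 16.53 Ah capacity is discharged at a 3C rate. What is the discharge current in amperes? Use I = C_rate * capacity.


I = C_rate * capacity = 3 * 16.53 = 49.59 A

49.59 A


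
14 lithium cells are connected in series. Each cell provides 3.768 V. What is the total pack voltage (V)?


V_pack = n * V_cell = 14 * 3.768 = 52.752 V

52.752 V


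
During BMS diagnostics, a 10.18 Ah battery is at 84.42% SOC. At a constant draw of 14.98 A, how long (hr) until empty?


Step 1: remaining = SOC/100 * C_total = 84.42/100 * 10.18 = 8.594 Ah
Step 2: t = remaining / I = 8.594 / 14.98 = 0.5737 hr

0.5737 hr


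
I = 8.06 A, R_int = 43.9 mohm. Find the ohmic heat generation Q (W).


Convert: R = 43.9 mohm = 0.0439 ohm
I^2 = 64.964
Q = 64.964 * 0.0439 = 2.852 W

2.852 W


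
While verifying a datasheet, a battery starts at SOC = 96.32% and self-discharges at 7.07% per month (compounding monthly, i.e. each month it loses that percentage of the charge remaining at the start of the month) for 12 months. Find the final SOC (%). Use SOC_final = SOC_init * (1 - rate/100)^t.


Monthly retention factor = 1 - 7.07/100 = 0.9293
Over 12 months: factor^12 = 0.41483
SOC_final = 96.32 * 0.41483 = 39.96%

39.96%


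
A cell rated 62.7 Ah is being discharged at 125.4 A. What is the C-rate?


C_rate = I / capacity = 125.4 / 62.7 = 2C

2C


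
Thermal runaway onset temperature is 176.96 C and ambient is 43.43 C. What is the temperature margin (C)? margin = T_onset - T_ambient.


Safety margin = 176.96 C - 43.43 C = 133.53 C

133.53 C


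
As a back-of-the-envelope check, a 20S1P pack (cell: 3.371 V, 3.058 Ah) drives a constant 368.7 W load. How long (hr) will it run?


Step 1: E_pack = Ns * V_cell * Np * C_cell = 20 * 3.371 * 1 * 3.058 = 206.17 Wh
Step 2: t = E_pack / P = 206.17 / 368.7 = 0.5592 hr

0.5592 hr


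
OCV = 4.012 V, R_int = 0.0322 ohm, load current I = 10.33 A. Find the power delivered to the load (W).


Step 1: V_terminal = OCV - I*R = 4.012 - 10.33 * 0.0322 = 3.6794 V
Step 2: P_out = V_terminal * I = 3.6794 * 10.33 = 38.01 W

38.01 W


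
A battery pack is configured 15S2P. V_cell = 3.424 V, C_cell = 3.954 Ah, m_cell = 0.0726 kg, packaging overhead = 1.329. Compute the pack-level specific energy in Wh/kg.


Step 1: V_pack = 15 * 3.424 = 51.36 V
Step 2: C_pack = 2 * 3.954 = 7.908 Ah
Step 3: E_pack = V_pack * C_pack = 51.36 * 7.908 = 406.15 Wh
Step 4: m_pack = 15 * 2 * 0.0726 * 1.329 = 2.8946 kg
Step 5: ED = E_pack / m_pack = 406.15 / 2.8946 = 140.3 Wh/kg

140.3 Wh/kg


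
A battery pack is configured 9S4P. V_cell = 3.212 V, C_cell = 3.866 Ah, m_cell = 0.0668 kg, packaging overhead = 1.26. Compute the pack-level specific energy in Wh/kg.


Step 1: V_pack = 9 * 3.212 = 28.908 V
Step 2: C_pack = 4 * 3.866 = 15.464 Ah
Step 3: E_pack = V_pack * C_pack = 28.908 * 15.464 = 447.03 Wh
Step 4: m_pack = 9 * 4 * 0.0668 * 1.26 = 3.03 kg
Step 5: ED = E_pack / m_pack = 447.03 / 3.03 = 147.5 Wh/kg

147.5 Wh/kg


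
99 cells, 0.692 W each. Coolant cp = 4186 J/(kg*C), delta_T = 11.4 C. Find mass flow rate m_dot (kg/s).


Step 1: Total heat Q = 99 * 0.692 W = 68.508 W
Step 2: denom = cp * dT = 4186 * 11.4 = 47720
Step 3: m_dot = 68.508 / 47720 = 0.001436 kg/s

0.001436 kg/s


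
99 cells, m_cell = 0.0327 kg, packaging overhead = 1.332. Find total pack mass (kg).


m_pack = n * m_cell * overhead = 99 * 0.0327 * 1.332 = 4.312 kg

4.312 kg


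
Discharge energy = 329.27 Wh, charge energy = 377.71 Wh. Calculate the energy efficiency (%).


Round-trip efficiency = 329.27/377.71 * 100% = 87.18%

87.18%


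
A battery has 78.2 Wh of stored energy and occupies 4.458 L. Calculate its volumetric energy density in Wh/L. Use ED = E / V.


ED = E / V = 78.2 / 4.458 = 17.54 Wh/L

17.54 Wh/L


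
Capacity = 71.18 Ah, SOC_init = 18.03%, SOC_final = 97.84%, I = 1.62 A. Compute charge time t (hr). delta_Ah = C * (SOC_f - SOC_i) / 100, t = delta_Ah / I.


delta_Ah = 71.18 * (97.84 - 18.03) / 100 = 56.809 Ah
t = delta_Ah / I = 56.809 / 1.62 = 35.07 hr

35.07 hr


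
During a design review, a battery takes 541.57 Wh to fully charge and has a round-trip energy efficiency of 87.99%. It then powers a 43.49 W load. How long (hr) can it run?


Step 1: E_discharge = eta/100 * E_charge = 87.99/100 * 541.57 = 476.53 Wh
Step 2: t = E_discharge / P = 476.53 / 43.49 = 10.96 hr

10.96 hr
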